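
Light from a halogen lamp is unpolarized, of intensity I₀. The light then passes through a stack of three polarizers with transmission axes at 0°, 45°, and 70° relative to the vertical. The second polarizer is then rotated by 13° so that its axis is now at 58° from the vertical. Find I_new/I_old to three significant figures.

I_new/I_old ≈ 0.654

Before rotation:
Unpolarized light through the first polarizer → I₁ = ½ I₀, now polarized at 0°.
I₂ = I₁ cos²(45° − 0°) = 0.5 I₀ · cos²(45°) = 0.25 I₀.
I₃ = I₂ cos²(70° − 45°) = 0.25 I₀ · cos²(25°) = 0.2053 I₀.
After rotation:
Unpolarized light through the first polarizer → I₁ = ½ I₀, now polarized at 0°.
I₂ = I₁ cos²(58° − 0°) = 0.5 I₀ · cos²(58°) = 0.1404 I₀.
I₃ = I₂ cos²(70° − 58°) = 0.1404 I₀ · cos²(12°) = 0.1343 I₀.
Ratio = 0.1343 / 0.2053 = 0.6542.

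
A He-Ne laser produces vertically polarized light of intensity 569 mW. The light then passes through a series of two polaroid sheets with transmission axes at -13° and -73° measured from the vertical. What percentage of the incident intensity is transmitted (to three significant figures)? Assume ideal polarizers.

≈ 23.7%

I₁ = 569 mW · cos²(13°) = 540.2 mW.
I₂ = I₁ · cos²(60°) = 540.2 · 0.25 = 135.1 mW.
That is 23.73% of the incident intensity.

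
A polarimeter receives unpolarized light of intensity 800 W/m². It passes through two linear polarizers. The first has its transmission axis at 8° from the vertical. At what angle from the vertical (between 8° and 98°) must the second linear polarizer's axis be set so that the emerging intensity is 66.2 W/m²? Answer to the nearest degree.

Unpolarized light through the first polarizer → I₁ = ½ I₀, now polarized at 8°.
Target fraction: 66.2 / 800 W/m² = 0.08275 of I₀.
Need I₂/I₀ = 0.08275, so cos²(θ − 8°) = 0.08275 / 0.5 = 0.1655.
θ − 8° = arccos(√0.1655) = 66.0°, giving θ ≈ 8 + 66.0 = 74.0°.

θ ≈ 74°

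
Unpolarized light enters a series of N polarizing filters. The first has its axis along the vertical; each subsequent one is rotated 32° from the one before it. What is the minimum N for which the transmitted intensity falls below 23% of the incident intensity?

N = 4

First polarizer halves the unpolarized light: factor 1/2.
Each further stage multiplies by cos²(32°) = 0.7192.
After N polarizers: T = 0.5·0.7192^(N−1). Require T < 0.23 ⇒ N−1 > ln(0.23/0.5)/ln(0.7192) = 2.36, so N−1 ≥ 3 and N = 4.
Check: N=4 gives T = 0.186 < 0.23; N=3 gives T = 0.2586.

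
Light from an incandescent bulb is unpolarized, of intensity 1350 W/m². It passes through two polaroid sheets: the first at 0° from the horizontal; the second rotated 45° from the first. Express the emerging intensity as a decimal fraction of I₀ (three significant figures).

Unpolarized light through the first polarizer → I₁ = 1350 W/m²/2 = 675 W/m², polarized at 0°.
I₂ = I₁ · cos²(45°) = 675 · 0.5 = 337.5 W/m².
Transmitted fraction = 0.25.

I/I₀ ≈ 0.250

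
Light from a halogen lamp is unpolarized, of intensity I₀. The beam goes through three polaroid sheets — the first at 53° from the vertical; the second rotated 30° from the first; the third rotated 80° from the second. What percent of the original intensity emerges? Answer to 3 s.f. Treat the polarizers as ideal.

≈ 1.13%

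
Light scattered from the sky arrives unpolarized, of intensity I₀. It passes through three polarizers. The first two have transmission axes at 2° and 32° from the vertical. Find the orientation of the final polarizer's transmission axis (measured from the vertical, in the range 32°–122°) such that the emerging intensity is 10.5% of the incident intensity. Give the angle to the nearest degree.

Unpolarized light through the first polarizer → I₁ = ½ I₀, now polarized at 2°.
I₂ = I₁ cos²(32° − 2°) = 0.5 I₀ · cos²(30°) = 0.375 I₀.
Need I₃/I₀ = 0.105, so cos²(θ − 32°) = 0.105 / 0.375 = 0.28.
θ − 32° = arccos(√0.28) = 58.1°, giving θ ≈ 32 + 58.1 = 90.1°.

θ ≈ 90°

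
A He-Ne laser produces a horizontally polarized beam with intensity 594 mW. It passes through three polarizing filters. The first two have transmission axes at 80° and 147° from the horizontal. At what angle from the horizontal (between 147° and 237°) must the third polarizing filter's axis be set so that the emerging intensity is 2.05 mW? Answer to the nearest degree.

θ ≈ 177°

I₁ = I₀ cos²(80° − 0°) = I₀ cos²(80°) = 0.03015 I₀.
I₂ = I₁ cos²(147° − 80°) = 0.03015 I₀ · cos²(67°) = 0.004604 I₀.
Target fraction: 2.05 / 594 mW = 0.003451 of I₀.
Need I₃/I₀ = 0.003451, so cos²(θ − 147°) = 0.003451 / 0.004604 = 0.7497.
θ − 147° = arccos(√0.7497) = 30.0°, giving θ ≈ 147 + 30.0 = 177.0°.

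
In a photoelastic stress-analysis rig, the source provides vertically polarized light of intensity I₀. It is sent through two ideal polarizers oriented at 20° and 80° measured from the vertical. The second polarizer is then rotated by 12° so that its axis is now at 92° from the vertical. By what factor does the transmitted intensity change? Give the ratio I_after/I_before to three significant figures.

I_new/I_old ≈ 0.382

Before rotation:
I₁ = I₀ cos²(20° − 0°) = I₀ cos²(20°) = 0.883 I₀.
I₂ = I₁ cos²(80° − 20°) = 0.883 I₀ · cos²(60°) = 0.2208 I₀.
After rotation:
I₁ = I₀ cos²(20° − 0°) = I₀ cos²(20°) = 0.883 I₀.
I₂ = I₁ cos²(92° − 20°) = 0.883 I₀ · cos²(72°) = 0.08432 I₀.
Ratio = 0.08432 / 0.2208 = 0.382.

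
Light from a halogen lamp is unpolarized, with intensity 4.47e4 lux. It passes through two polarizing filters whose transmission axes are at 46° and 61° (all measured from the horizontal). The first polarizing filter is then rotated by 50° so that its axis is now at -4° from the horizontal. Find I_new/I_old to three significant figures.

Before rotation:
Unpolarized light through the first polarizer → I₁ = ½ I₀, now polarized at 46°.
I₂ = I₁ cos²(61° − 46°) = 0.5 I₀ · cos²(15°) = 0.4665 I₀.
After rotation:
Unpolarized light through the first polarizer → I₁ = ½ I₀, now polarized at -4°.
I₂ = I₁ cos²(61° + 4°) = 0.5 I₀ · cos²(65°) = 0.0893 I₀.
Ratio = 0.0893 / 0.4665 = 0.1914.

I_new/I_old ≈ 0.191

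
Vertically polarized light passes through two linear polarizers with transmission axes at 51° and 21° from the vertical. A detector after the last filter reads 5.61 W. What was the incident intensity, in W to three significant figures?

I₀ ≈ 18.9 W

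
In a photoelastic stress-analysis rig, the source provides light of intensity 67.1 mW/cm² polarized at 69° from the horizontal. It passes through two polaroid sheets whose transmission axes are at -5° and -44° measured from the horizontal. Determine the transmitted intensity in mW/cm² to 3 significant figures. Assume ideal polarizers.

I ≈ 3.08 mW/cm²

I₁ = 67.1 mW/cm² · cos²(74°) = 5.098 mW/cm².
I₂ = I₁ · cos²(39°) = 5.098 · 0.604 = 3.079 mW/cm².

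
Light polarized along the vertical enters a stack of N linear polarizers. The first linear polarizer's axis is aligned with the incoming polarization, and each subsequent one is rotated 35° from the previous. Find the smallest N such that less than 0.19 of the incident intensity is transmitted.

N = 6

First polarizer is aligned with the polarization: full transmission.
Each further stage multiplies by cos²(35°) = 0.671.
After N polarizers: T = 0.671^(N−1). Require T < 0.19 ⇒ N−1 > ln(0.19)/ln(0.671) = 4.16, so N−1 ≥ 5 and N = 6.
Check: N=6 gives T = 0.136 < 0.19; N=5 gives T = 0.2027.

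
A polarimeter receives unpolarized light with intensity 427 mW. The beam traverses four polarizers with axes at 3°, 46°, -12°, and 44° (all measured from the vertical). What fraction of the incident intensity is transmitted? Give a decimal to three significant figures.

I/I₀ ≈ 0.0235

Unpolarized light through the first polarizer → I₁ = 427 mW/2 = 213.5 mW, polarized at 3°.
I₂ = I₁ · cos²(43°) = 213.5 · 0.5349 = 114.2 mW.
I₃ = I₂ · cos²(58°) = 114.2 · 0.2808 = 32.07 mW.
I₄ = I₃ · cos²(56°) = 32.07 · 0.3127 = 10.03 mW.
Transmitted fraction = 0.02348.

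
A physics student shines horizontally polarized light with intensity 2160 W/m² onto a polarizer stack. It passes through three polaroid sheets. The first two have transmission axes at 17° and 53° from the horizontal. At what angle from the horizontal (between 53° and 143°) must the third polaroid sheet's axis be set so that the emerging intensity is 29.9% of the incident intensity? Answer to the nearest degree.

θ ≈ 98°

By Malus's law, I₁ = I₀ cos²(17° − 0°) = I₀ cos²(17°) = 0.9145 I₀.
I₂ = I₁ cos²(53° − 17°) = 0.9145 I₀ · cos²(36°) = 0.5986 I₀.
Need I₃/I₀ = 0.299, so cos²(θ − 53°) = 0.299 / 0.5986 = 0.4995.
θ − 53° = arccos(√0.4995) = 45.0°, giving θ ≈ 53 + 45.0 = 98.0°.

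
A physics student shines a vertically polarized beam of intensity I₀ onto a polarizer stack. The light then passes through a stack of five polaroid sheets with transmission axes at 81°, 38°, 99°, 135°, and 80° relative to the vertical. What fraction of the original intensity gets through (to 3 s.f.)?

≈ 0.000662 I₀

I₁ = I₀ cos²(81° − 0°) = I₀ cos²(81°) = 0.02447 I₀.
I₂ = I₁ cos²(38° − 81°) = 0.02447 I₀ · cos²(43°) = 0.01309 I₀.
I₃ = I₂ cos²(99° − 38°) = 0.01309 I₀ · cos²(61°) = 0.003077 I₀.
I₄ = I₃ cos²(135° − 99°) = 0.003077 I₀ · cos²(36°) = 0.002014 I₀.
I₅ = I₄ cos²(80° − 135°) = 0.002014 I₀ · cos²(55°) = 0.0006625 I₀.
Transmitted fraction = 0.0006625.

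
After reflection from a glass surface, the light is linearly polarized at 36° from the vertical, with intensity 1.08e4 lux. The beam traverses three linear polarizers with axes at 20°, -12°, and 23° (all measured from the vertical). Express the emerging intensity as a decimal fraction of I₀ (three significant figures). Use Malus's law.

I/I₀ ≈ 0.446

By Malus's law, I₁ = 1.08e4 lux · cos²(16°) = 9979 lux.
I₂ = I₁ · cos²(32°) = 9979 · 0.7192 = 7177 lux.
I₃ = I₂ · cos²(35°) = 7177 · 0.671 = 4816 lux.
Transmitted fraction = 0.4459.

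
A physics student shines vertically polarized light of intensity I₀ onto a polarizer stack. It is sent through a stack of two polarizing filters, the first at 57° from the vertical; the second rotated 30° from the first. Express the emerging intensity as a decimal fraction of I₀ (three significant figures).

I₁ = I₀ cos²(57° − 0°) = I₀ cos²(57°) = 0.2966 I₀.
I₂ = I₁ cos²(30°) = 0.2966 · 0.75 I₀ = 0.2225 I₀.
Transmitted fraction = 0.2225.

≈ 0.222 I₀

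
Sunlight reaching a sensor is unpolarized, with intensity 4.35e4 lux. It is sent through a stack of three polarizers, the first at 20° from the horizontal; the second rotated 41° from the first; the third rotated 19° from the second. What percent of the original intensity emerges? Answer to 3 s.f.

Unpolarized light through the first polarizer → I₁ = 4.35e4 lux/2 = 2.175e+04 lux, polarized at 20°.
I₂ = I₁ · cos²(41°) = 2.175e+04 · 0.5696 = 1.239e+04 lux.
I₃ = I₂ · cos²(19°) = 1.239e+04 · 0.894 = 1.108e+04 lux.
That is 25.46% of the incident intensity.

≈ 25.5%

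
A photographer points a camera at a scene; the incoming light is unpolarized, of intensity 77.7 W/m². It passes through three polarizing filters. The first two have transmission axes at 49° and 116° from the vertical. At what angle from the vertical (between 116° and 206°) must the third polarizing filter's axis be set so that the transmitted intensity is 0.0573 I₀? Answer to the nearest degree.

θ ≈ 146°

Unpolarized light through the first polarizer → I₁ = ½ I₀, now polarized at 49°.
I₂ = I₁ cos²(116° − 49°) = 0.5 I₀ · cos²(67°) = 0.07634 I₀.
Need I₃/I₀ = 0.0573, so cos²(θ − 116°) = 0.0573 / 0.07634 = 0.7506.
θ − 116° = arccos(√0.7506) = 30.0°, giving θ ≈ 116 + 30.0 = 146.0°.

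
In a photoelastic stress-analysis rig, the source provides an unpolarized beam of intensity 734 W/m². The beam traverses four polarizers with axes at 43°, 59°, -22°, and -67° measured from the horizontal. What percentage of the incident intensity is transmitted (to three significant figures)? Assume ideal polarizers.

Unpolarized light through the first polarizer → I₁ = 734 W/m²/2 = 367 W/m², polarized at 43°.
I₂ = I₁ · cos²(16°) = 367 · 0.924 = 339.1 W/m².
I₃ = I₂ · cos²(81°) = 339.1 · 0.02447 = 8.299 W/m².
I₄ = I₃ · cos²(45°) = 8.299 · 0.5 = 4.149 W/m².
That is 0.5653% of the incident intensity.

≈ 0.565%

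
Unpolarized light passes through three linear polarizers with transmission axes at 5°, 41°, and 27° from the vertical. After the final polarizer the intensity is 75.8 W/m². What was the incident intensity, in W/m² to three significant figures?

Unpolarized light through the first polarizer → I₁ = ½ I₀, now polarized at 5°.
I₂ = I₁ cos²(41° − 5°) = 0.5 I₀ · cos²(36°) = 0.3273 I₀.
I₃ = I₂ cos²(27° − 41°) = 0.3273 I₀ · cos²(14°) = 0.3081 I₀.
So 75.8 W/m² = 0.3081 I₀, giving I₀ = 75.8/0.3081 = 246 W/m².

I₀ ≈ 246 W/m²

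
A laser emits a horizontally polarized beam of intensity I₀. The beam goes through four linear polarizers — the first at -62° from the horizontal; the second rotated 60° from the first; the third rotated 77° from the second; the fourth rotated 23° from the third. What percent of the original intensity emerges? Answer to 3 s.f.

I₁ = I₀ cos²(-62° − 0°) = I₀ cos²(62°) = 0.2204 I₀.
I₂ = I₁ cos²(60°) = 0.2204 · 0.25 I₀ = 0.0551 I₀.
I₃ = I₂ cos²(77°) = 0.0551 · 0.0506 I₀ = 0.002788 I₀.
I₄ = I₃ cos²(23°) = 0.002788 · 0.8473 I₀ = 0.002363 I₀.
That is 0.2363% of the incident intensity.

≈ 0.236%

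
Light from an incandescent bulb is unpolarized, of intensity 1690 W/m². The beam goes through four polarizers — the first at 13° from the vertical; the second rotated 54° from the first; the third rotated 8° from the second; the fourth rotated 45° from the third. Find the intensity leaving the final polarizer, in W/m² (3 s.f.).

I ≈ 143 W/m²

Unpolarized light through the first polarizer → I₁ = 1690 W/m²/2 = 845 W/m², polarized at 13°.
I₂ = I₁ · cos²(54°) = 845 · 0.3455 = 291.9 W/m².
I₃ = I₂ · cos²(8°) = 291.9 · 0.9806 = 286.3 W/m².
I₄ = I₃ · cos²(45°) = 286.3 · 0.5 = 143.1 W/m².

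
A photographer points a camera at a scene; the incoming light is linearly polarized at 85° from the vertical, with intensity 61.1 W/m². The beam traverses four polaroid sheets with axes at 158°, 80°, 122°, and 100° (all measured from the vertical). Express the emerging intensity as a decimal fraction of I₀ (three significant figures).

I₁ = 61.1 W/m² · cos²(73°) = 5.223 W/m².
I₂ = I₁ · cos²(78°) = 5.223 · 0.04323 = 0.2258 W/m².
I₃ = I₂ · cos²(42°) = 0.2258 · 0.5523 = 0.1247 W/m².
I₄ = I₃ · cos²(22°) = 0.1247 · 0.8597 = 0.1072 W/m².
Transmitted fraction = 0.001754.

I/I₀ ≈ 0.00175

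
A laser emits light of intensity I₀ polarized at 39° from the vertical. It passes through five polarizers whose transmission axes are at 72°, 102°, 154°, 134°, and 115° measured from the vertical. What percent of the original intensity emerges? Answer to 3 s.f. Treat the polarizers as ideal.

≈ 15.8%

I₁ = I₀ cos²(72° − 39°) = I₀ cos²(33°) = 0.7034 I₀.
I₂ = I₁ cos²(102° − 72°) = 0.7034 I₀ · cos²(30°) = 0.5275 I₀.
I₃ = I₂ cos²(154° − 102°) = 0.5275 I₀ · cos²(52°) = 0.2 I₀.
I₄ = I₃ cos²(134° − 154°) = 0.2 I₀ · cos²(20°) = 0.1766 I₀.
I₅ = I₄ cos²(115° − 134°) = 0.1766 I₀ · cos²(19°) = 0.1578 I₀.
That is 15.78% of the incident intensity.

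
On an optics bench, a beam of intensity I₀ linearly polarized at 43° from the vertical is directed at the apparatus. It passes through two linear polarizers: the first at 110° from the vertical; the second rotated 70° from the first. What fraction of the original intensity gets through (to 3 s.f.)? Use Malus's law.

≈ 0.0179 I₀

By Malus's law, I₁ = I₀ cos²(110° − 43°) = I₀ cos²(67°) = 0.1527 I₀.
I₂ = I₁ cos²(70°) = 0.1527 · 0.117 I₀ = 0.01786 I₀.
Transmitted fraction = 0.01786.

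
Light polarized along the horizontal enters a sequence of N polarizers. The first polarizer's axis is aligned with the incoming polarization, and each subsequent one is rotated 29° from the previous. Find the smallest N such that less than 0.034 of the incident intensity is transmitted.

N = 14

First polarizer is aligned with the polarization: full transmission.
Each further stage multiplies by cos²(29°) = 0.765.
After N polarizers: T = 0.765^(N−1). Require T < 0.034 ⇒ N−1 > ln(0.034)/ln(0.765) = 12.62, so N−1 ≥ 13 and N = 14.
Check: N=14 gives T = 0.03071 < 0.034; N=13 gives T = 0.04015.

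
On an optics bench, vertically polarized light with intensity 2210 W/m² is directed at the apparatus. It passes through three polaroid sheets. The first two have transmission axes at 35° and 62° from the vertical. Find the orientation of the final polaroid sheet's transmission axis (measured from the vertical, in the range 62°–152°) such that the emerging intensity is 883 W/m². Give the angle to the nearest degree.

By Malus's law, I₁ = I₀ cos²(35° − 0°) = I₀ cos²(35°) = 0.671 I₀.
I₂ = I₁ cos²(62° − 35°) = 0.671 I₀ · cos²(27°) = 0.5327 I₀.
Target fraction: 883 / 2210 W/m² = 0.3995 of I₀.
Need I₃/I₀ = 0.3995, so cos²(θ − 62°) = 0.3995 / 0.5327 = 0.75.
θ − 62° = arccos(√0.75) = 30.0°, giving θ ≈ 62 + 30.0 = 92.0°.

θ ≈ 92°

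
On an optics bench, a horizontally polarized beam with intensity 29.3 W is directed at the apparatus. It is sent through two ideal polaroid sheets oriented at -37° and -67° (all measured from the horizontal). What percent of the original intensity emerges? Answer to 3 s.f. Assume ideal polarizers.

By Malus's law, I₁ = 29.3 W · cos²(37°) = 18.69 W.
I₂ = I₁ · cos²(30°) = 18.69 · 0.75 = 14.02 W.
That is 47.84% of the incident intensity.

≈ 47.8%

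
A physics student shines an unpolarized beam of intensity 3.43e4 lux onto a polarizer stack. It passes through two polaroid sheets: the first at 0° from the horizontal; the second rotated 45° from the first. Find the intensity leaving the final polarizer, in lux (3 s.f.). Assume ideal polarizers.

I ≈ 8580 lux

Unpolarized light through the first polarizer → I₁ = 3.43e4 lux/2 = 1.715e+04 lux, polarized at 0°.
I₂ = I₁ · cos²(45°) = 1.715e+04 · 0.5 = 8575 lux.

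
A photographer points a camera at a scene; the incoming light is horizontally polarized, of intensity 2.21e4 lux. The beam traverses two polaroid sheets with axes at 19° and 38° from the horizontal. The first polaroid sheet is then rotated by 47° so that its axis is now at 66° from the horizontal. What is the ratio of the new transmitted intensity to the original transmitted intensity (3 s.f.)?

Before rotation:
I₁ = I₀ cos²(19° − 0°) = I₀ cos²(19°) = 0.894 I₀.
I₂ = I₁ cos²(38° − 19°) = 0.894 I₀ · cos²(19°) = 0.7992 I₀.
After rotation:
I₁ = I₀ cos²(66° − 0°) = I₀ cos²(66°) = 0.1654 I₀.
I₂ = I₁ cos²(38° − 66°) = 0.1654 I₀ · cos²(28°) = 0.129 I₀.
Ratio = 0.129 / 0.7992 = 0.1614.

I_new/I_old ≈ 0.161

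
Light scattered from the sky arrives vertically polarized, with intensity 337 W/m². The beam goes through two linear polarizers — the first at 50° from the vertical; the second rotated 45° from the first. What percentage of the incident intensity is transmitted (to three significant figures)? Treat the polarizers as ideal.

≈ 20.7%

By Malus's law, I₁ = 337 W/m² · cos²(50°) = 139.2 W/m².
I₂ = I₁ · cos²(45°) = 139.2 · 0.5 = 69.62 W/m².
That is 20.66% of the incident intensity.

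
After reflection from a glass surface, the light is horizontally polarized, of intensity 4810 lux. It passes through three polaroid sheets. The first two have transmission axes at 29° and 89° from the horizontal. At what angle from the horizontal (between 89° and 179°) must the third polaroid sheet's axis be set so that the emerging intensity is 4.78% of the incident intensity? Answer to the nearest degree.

By Malus's law, I₁ = I₀ cos²(29° − 0°) = I₀ cos²(29°) = 0.765 I₀.
I₂ = I₁ cos²(89° − 29°) = 0.765 I₀ · cos²(60°) = 0.1912 I₀.
Need I₃/I₀ = 0.0478, so cos²(θ − 89°) = 0.0478 / 0.1912 = 0.2499.
θ − 89° = arccos(√0.2499) = 60.0°, giving θ ≈ 89 + 60.0 = 149.0°.

θ ≈ 149°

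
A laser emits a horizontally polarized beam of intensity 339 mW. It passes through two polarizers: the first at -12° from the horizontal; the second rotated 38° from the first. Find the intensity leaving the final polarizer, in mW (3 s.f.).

I ≈ 201 mW

I₁ = 339 mW · cos²(12°) = 324.3 mW.
I₂ = I₁ · cos²(38°) = 324.3 · 0.621 = 201.4 mW.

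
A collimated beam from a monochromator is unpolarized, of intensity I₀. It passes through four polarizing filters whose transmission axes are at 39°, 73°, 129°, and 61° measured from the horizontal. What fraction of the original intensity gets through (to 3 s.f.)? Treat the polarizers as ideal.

Unpolarized light through the first polarizer → I₁ = ½ I₀, now polarized at 39°.
I₂ = I₁ cos²(73° − 39°) = 0.5 I₀ · cos²(34°) = 0.3437 I₀.
I₃ = I₂ cos²(129° − 73°) = 0.3437 I₀ · cos²(56°) = 0.1075 I₀.
I₄ = I₃ cos²(61° − 129°) = 0.1075 I₀ · cos²(68°) = 0.01508 I₀.
Transmitted fraction = 0.01508.

≈ 0.0151 I₀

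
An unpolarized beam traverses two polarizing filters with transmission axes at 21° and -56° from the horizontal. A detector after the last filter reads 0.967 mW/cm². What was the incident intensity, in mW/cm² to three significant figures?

I₀ ≈ 38.2 mW/cm²

Unpolarized light through the first polarizer → I₁ = ½ I₀, now polarized at 21°.
I₂ = I₁ cos²(-56° − 21°) = 0.5 I₀ · cos²(77°) = 0.0253 I₀.
So 0.967 mW/cm² = 0.0253 I₀, giving I₀ = 0.967/0.0253 = 38.22 mW/cm².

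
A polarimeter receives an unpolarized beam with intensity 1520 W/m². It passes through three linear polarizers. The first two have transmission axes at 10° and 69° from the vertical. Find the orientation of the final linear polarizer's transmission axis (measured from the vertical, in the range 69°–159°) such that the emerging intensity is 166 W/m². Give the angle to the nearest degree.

θ ≈ 94°

Unpolarized light through the first polarizer → I₁ = ½ I₀, now polarized at 10°.
I₂ = I₁ cos²(69° − 10°) = 0.5 I₀ · cos²(59°) = 0.1326 I₀.
Target fraction: 166 / 1520 W/m² = 0.1092 of I₀.
Need I₃/I₀ = 0.1092, so cos²(θ − 69°) = 0.1092 / 0.1326 = 0.8234.
θ − 69° = arccos(√0.8234) = 24.8°, giving θ ≈ 69 + 24.8 = 93.8°.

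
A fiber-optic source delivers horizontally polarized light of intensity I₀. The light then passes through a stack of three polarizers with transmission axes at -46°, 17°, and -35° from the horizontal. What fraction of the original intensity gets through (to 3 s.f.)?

I₁ = I₀ cos²(-46° − 0°) = I₀ cos²(46°) = 0.4826 I₀.
I₂ = I₁ cos²(17° + 46°) = 0.4826 I₀ · cos²(63°) = 0.09946 I₀.
I₃ = I₂ cos²(-35° − 17°) = 0.09946 I₀ · cos²(52°) = 0.0377 I₀.
Transmitted fraction = 0.0377.

≈ 0.0377 I₀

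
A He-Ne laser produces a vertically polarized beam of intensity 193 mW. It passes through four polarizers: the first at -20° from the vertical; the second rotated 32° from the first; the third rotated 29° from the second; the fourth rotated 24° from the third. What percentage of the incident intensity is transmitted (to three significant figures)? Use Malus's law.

By Malus's law, I₁ = 193 mW · cos²(20°) = 170.4 mW.
I₂ = I₁ · cos²(32°) = 170.4 · 0.7192 = 122.6 mW.
I₃ = I₂ · cos²(29°) = 122.6 · 0.765 = 93.76 mW.
I₄ = I₃ · cos²(24°) = 93.76 · 0.8346 = 78.25 mW.
That is 40.54% of the incident intensity.

≈ 40.5%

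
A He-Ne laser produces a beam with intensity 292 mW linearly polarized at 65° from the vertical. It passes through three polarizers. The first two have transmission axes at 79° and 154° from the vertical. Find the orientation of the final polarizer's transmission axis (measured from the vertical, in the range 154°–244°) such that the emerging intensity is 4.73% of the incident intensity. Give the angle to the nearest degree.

By Malus's law, I₁ = I₀ cos²(79° − 65°) = I₀ cos²(14°) = 0.9415 I₀.
I₂ = I₁ cos²(154° − 79°) = 0.9415 I₀ · cos²(75°) = 0.06307 I₀.
Need I₃/I₀ = 0.0473, so cos²(θ − 154°) = 0.0473 / 0.06307 = 0.75.
θ − 154° = arccos(√0.75) = 30.0°, giving θ ≈ 154 + 30.0 = 184.0°.

θ ≈ 184°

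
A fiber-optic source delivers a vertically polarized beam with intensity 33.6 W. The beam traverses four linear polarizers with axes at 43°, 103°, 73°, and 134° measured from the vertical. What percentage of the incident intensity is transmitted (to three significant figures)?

≈ 2.36%

I₁ = 33.6 W · cos²(43°) = 17.97 W.
I₂ = I₁ · cos²(60°) = 17.97 · 0.25 = 4.493 W.
I₃ = I₂ · cos²(30°) = 4.493 · 0.75 = 3.37 W.
I₄ = I₃ · cos²(61°) = 3.37 · 0.235 = 0.792 W.
That is 2.357% of the incident intensity.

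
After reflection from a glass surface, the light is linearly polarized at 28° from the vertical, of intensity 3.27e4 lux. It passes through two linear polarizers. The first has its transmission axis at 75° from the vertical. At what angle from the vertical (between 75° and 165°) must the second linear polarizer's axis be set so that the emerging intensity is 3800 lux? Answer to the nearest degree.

I₁ = I₀ cos²(75° − 28°) = I₀ cos²(47°) = 0.4651 I₀.
Target fraction: 3800 / 3.27e4 lux = 0.1162 of I₀.
Need I₂/I₀ = 0.1162, so cos²(θ − 75°) = 0.1162 / 0.4651 = 0.2498.
θ − 75° = arccos(√0.2498) = 60.0°, giving θ ≈ 75 + 60.0 = 135.0°.

θ ≈ 135°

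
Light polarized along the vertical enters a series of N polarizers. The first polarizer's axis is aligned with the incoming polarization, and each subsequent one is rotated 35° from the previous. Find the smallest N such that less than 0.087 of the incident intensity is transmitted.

First polarizer is aligned with the polarization: full transmission.
Each further stage multiplies by cos²(35°) = 0.671.
After N polarizers: T = 0.671^(N−1). Require T < 0.087 ⇒ N−1 > ln(0.087)/ln(0.671) = 6.12, so N−1 ≥ 7 and N = 8.
Check: N=8 gives T = 0.06125 < 0.087; N=7 gives T = 0.09128.

N = 8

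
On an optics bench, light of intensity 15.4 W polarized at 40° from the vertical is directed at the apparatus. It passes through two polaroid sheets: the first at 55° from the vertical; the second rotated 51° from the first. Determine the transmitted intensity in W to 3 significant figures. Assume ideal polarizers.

I ≈ 5.69 W

I₁ = 15.4 W · cos²(15°) = 14.37 W.
I₂ = I₁ · cos²(51°) = 14.37 · 0.396 = 5.691 W.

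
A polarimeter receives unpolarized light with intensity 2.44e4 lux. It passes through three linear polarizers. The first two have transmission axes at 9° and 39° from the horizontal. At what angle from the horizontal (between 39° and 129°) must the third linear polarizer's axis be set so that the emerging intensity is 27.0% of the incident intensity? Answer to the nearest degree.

θ ≈ 71°

Unpolarized light through the first polarizer → I₁ = ½ I₀, now polarized at 9°.
I₂ = I₁ cos²(39° − 9°) = 0.5 I₀ · cos²(30°) = 0.375 I₀.
Need I₃/I₀ = 0.27, so cos²(θ − 39°) = 0.27 / 0.375 = 0.72.
θ − 39° = arccos(√0.72) = 31.9°, giving θ ≈ 39 + 31.9 = 70.9°.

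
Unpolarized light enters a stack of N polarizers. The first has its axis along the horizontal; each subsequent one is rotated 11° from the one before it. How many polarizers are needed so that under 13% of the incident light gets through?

First polarizer halves the unpolarized light: factor 1/2.
Each further stage multiplies by cos²(11°) = 0.9636.
After N polarizers: T = 0.5·0.9636^(N−1). Require T < 0.13 ⇒ N−1 > ln(0.13/0.5)/ln(0.9636) = 36.32, so N−1 ≥ 37 and N = 38.
Check: N=38 gives T = 0.1268 < 0.13; N=37 gives T = 0.1316.

N = 38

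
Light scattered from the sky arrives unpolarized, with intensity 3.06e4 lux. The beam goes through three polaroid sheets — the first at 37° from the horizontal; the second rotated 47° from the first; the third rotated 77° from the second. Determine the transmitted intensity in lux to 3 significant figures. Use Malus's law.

I ≈ 360 lux

Unpolarized light through the first polarizer → I₁ = 3.06e4 lux/2 = 1.53e+04 lux, polarized at 37°.
I₂ = I₁ · cos²(47°) = 1.53e+04 · 0.4651 = 7116 lux.
I₃ = I₂ · cos²(77°) = 7116 · 0.0506 = 360.1 lux.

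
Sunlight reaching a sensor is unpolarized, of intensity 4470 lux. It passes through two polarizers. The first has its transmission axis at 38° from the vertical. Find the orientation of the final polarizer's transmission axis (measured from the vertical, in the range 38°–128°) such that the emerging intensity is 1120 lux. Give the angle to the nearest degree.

θ ≈ 83°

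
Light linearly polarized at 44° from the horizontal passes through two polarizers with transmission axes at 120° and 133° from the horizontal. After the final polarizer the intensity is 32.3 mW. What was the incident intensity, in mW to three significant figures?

By Malus's law, I₁ = I₀ cos²(120° − 44°) = I₀ cos²(76°) = 0.05853 I₀.
I₂ = I₁ cos²(133° − 120°) = 0.05853 I₀ · cos²(13°) = 0.05556 I₀.
So 32.3 mW = 0.05556 I₀, giving I₀ = 32.3/0.05556 = 581.3 mW.

I₀ ≈ 581 mW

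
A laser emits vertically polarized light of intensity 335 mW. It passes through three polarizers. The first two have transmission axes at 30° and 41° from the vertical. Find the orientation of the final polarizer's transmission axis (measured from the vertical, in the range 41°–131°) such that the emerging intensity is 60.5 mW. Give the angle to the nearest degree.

I₁ = I₀ cos²(30° − 0°) = I₀ cos²(30°) = 0.75 I₀.
I₂ = I₁ cos²(41° − 30°) = 0.75 I₀ · cos²(11°) = 0.7227 I₀.
Target fraction: 60.5 / 335 mW = 0.1806 of I₀.
Need I₃/I₀ = 0.1806, so cos²(θ − 41°) = 0.1806 / 0.7227 = 0.2499.
θ − 41° = arccos(√0.2499) = 60.0°, giving θ ≈ 41 + 60.0 = 101.0°.

θ ≈ 101°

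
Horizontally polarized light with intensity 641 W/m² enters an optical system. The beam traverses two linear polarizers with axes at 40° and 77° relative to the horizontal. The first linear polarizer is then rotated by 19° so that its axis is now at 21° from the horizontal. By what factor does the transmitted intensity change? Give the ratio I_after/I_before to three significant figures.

I_new/I_old ≈ 0.728

Before rotation:
I₁ = I₀ cos²(40° − 0°) = I₀ cos²(40°) = 0.5868 I₀.
I₂ = I₁ cos²(77° − 40°) = 0.5868 I₀ · cos²(37°) = 0.3743 I₀.
After rotation:
I₁ = I₀ cos²(21° − 0°) = I₀ cos²(21°) = 0.8716 I₀.
I₂ = I₁ cos²(77° − 21°) = 0.8716 I₀ · cos²(56°) = 0.2725 I₀.
Ratio = 0.2725 / 0.3743 = 0.7282.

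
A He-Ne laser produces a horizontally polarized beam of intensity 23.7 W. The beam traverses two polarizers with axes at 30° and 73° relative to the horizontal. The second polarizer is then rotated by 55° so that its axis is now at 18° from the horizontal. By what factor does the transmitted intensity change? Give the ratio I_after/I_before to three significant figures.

Before rotation:
I₁ = I₀ cos²(30° − 0°) = I₀ cos²(30°) = 0.75 I₀.
I₂ = I₁ cos²(73° − 30°) = 0.75 I₀ · cos²(43°) = 0.4012 I₀.
After rotation:
I₁ = I₀ cos²(30° − 0°) = I₀ cos²(30°) = 0.75 I₀.
I₂ = I₁ cos²(18° − 30°) = 0.75 I₀ · cos²(12°) = 0.7176 I₀.
Ratio = 0.7176 / 0.4012 = 1.789.

I_new/I_old ≈ 1.79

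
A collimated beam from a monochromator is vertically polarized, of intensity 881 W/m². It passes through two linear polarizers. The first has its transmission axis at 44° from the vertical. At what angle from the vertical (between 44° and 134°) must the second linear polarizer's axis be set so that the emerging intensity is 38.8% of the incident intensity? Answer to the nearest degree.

I₁ = I₀ cos²(44° − 0°) = I₀ cos²(44°) = 0.5174 I₀.
Need I₂/I₀ = 0.388, so cos²(θ − 44°) = 0.388 / 0.5174 = 0.7498.
θ − 44° = arccos(√0.7498) = 30.0°, giving θ ≈ 44 + 30.0 = 74.0°.

θ ≈ 74°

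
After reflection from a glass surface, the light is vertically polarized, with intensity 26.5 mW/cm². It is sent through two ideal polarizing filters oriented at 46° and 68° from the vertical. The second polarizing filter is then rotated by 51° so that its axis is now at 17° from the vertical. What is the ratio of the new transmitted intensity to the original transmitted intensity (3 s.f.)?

I_new/I_old ≈ 0.890

Before rotation:
I₁ = I₀ cos²(46° − 0°) = I₀ cos²(46°) = 0.4826 I₀.
I₂ = I₁ cos²(68° − 46°) = 0.4826 I₀ · cos²(22°) = 0.4148 I₀.
After rotation:
I₁ = I₀ cos²(46° − 0°) = I₀ cos²(46°) = 0.4826 I₀.
I₂ = I₁ cos²(17° − 46°) = 0.4826 I₀ · cos²(29°) = 0.3691 I₀.
Ratio = 0.3691 / 0.4148 = 0.8898.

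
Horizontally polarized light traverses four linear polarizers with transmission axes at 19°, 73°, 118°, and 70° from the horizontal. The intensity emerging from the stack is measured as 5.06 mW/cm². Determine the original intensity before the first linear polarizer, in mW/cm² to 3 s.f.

I₁ = I₀ cos²(19° − 0°) = I₀ cos²(19°) = 0.894 I₀.
I₂ = I₁ cos²(73° − 19°) = 0.894 I₀ · cos²(54°) = 0.3089 I₀.
I₃ = I₂ cos²(118° − 73°) = 0.3089 I₀ · cos²(45°) = 0.1544 I₀.
I₄ = I₃ cos²(70° − 118°) = 0.1544 I₀ · cos²(48°) = 0.06915 I₀.
So 5.06 mW/cm² = 0.06915 I₀, giving I₀ = 5.06/0.06915 = 73.18 mW/cm².

I₀ ≈ 73.2 mW/cm²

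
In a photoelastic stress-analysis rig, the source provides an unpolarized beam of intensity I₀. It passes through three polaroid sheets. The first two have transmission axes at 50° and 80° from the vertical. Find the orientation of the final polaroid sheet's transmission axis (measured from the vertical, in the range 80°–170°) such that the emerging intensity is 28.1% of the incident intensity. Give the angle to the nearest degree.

Unpolarized light through the first polarizer → I₁ = ½ I₀, now polarized at 50°.
I₂ = I₁ cos²(80° − 50°) = 0.5 I₀ · cos²(30°) = 0.375 I₀.
Need I₃/I₀ = 0.281, so cos²(θ − 80°) = 0.281 / 0.375 = 0.7493.
θ − 80° = arccos(√0.7493) = 30.0°, giving θ ≈ 80 + 30.0 = 110.0°.

θ ≈ 110°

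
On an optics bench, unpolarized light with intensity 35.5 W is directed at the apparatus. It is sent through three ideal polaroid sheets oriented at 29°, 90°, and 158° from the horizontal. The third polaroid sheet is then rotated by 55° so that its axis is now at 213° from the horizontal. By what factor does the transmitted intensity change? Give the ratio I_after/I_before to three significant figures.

I_new/I_old ≈ 2.11

Before rotation:
Unpolarized light through the first polarizer → I₁ = ½ I₀, now polarized at 29°.
I₂ = I₁ cos²(90° − 29°) = 0.5 I₀ · cos²(61°) = 0.1175 I₀.
I₃ = I₂ cos²(158° − 90°) = 0.1175 I₀ · cos²(68°) = 0.01649 I₀.
After rotation:
Unpolarized light through the first polarizer → I₁ = ½ I₀, now polarized at 29°.
I₂ = I₁ cos²(90° − 29°) = 0.5 I₀ · cos²(61°) = 0.1175 I₀.
Angle between axes 2 and 3: 57°. I₃ = 0.1175 I₀ · cos²(57°) = 0.03486 I₀.
Ratio = 0.03486 / 0.01649 = 2.114.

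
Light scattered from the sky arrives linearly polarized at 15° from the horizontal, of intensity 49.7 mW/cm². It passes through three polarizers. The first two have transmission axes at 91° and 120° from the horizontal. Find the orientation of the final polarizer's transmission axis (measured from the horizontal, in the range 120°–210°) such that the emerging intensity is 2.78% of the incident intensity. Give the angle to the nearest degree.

θ ≈ 158°

By Malus's law, I₁ = I₀ cos²(91° − 15°) = I₀ cos²(76°) = 0.05853 I₀.
I₂ = I₁ cos²(120° − 91°) = 0.05853 I₀ · cos²(29°) = 0.04477 I₀.
Need I₃/I₀ = 0.0278, so cos²(θ − 120°) = 0.0278 / 0.04477 = 0.6209.
θ − 120° = arccos(√0.6209) = 38.0°, giving θ ≈ 120 + 38.0 = 158.0°.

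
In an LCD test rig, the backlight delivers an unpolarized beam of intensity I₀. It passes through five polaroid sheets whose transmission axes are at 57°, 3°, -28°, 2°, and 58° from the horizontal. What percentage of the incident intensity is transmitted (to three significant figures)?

Unpolarized light through the first polarizer → I₁ = ½ I₀, now polarized at 57°.
I₂ = I₁ cos²(3° − 57°) = 0.5 I₀ · cos²(54°) = 0.1727 I₀.
I₃ = I₂ cos²(-28° − 3°) = 0.1727 I₀ · cos²(31°) = 0.1269 I₀.
I₄ = I₃ cos²(2° + 28°) = 0.1269 I₀ · cos²(30°) = 0.09519 I₀.
I₅ = I₄ cos²(58° − 2°) = 0.09519 I₀ · cos²(56°) = 0.02977 I₀.
That is 2.977% of the incident intensity.

≈ 2.98%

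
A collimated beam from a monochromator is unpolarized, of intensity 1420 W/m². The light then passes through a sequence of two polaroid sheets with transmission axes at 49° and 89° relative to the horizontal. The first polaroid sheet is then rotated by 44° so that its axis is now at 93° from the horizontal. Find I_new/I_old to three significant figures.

Before rotation:
Unpolarized light through the first polarizer → I₁ = ½ I₀, now polarized at 49°.
I₂ = I₁ cos²(89° − 49°) = 0.5 I₀ · cos²(40°) = 0.2934 I₀.
After rotation:
Unpolarized light through the first polarizer → I₁ = ½ I₀, now polarized at 93°.
I₂ = I₁ cos²(89° − 93°) = 0.5 I₀ · cos²(4°) = 0.4976 I₀.
Ratio = 0.4976 / 0.2934 = 1.696.

I_new/I_old ≈ 1.70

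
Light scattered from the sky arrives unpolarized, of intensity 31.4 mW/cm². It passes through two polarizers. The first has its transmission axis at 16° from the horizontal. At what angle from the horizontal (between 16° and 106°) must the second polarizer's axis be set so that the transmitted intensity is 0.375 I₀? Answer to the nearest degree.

Unpolarized light through the first polarizer → I₁ = ½ I₀, now polarized at 16°.
Need I₂/I₀ = 0.375, so cos²(θ − 16°) = 0.375 / 0.5 = 0.75.
θ − 16° = arccos(√0.75) = 30.0°, giving θ ≈ 16 + 30.0 = 46.0°.

θ ≈ 46°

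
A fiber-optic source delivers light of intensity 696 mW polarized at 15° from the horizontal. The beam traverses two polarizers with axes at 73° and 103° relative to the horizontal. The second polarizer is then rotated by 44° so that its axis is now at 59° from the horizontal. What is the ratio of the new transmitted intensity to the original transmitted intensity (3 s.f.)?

Before rotation:
By Malus's law, I₁ = I₀ cos²(73° − 15°) = I₀ cos²(58°) = 0.2808 I₀.
I₂ = I₁ cos²(103° − 73°) = 0.2808 I₀ · cos²(30°) = 0.2106 I₀.
After rotation:
I₁ = I₀ cos²(73° − 15°) = I₀ cos²(58°) = 0.2808 I₀.
I₂ = I₁ cos²(59° − 73°) = 0.2808 I₀ · cos²(14°) = 0.2644 I₀.
Ratio = 0.2644 / 0.2106 = 1.255.

I_new/I_old ≈ 1.26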